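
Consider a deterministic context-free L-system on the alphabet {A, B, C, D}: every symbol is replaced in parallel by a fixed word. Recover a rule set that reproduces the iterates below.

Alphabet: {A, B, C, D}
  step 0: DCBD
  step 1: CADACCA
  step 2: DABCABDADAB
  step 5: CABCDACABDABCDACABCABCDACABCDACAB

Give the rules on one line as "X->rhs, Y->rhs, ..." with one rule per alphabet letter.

A->B, B->C, C->DA, D->CA

  step 1 ⇒ step 2: CADACCA ⇒ DA·B·CA·B·DA·DA·B
    A ↦ B
    C ↦ DA
    D ↦ CA
  step 0 ⇒ step 1: DCBD ⇒ CA·DA·C·CA
    B ↦ C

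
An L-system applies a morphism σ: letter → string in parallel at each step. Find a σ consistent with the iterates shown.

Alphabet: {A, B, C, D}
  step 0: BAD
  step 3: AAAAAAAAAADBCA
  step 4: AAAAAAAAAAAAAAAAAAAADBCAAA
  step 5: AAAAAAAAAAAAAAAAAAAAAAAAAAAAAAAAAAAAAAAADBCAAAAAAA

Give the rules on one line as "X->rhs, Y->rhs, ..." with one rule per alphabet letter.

A->AA, B->C, C->A, D->DB

  step 4 ⇒ step 5: AAAAAAAAAAAAAAAAAAAADBCAAA ⇒ AA·AA·AA·AA·AA·AA·AA·AA·AA·AA·AA·AA·AA·AA·AA·AA·AA·AA·AA·AA·DB·C·A·AA·AA·AA
    A ↦ AA
    B ↦ C
    C ↦ A
    D ↦ DB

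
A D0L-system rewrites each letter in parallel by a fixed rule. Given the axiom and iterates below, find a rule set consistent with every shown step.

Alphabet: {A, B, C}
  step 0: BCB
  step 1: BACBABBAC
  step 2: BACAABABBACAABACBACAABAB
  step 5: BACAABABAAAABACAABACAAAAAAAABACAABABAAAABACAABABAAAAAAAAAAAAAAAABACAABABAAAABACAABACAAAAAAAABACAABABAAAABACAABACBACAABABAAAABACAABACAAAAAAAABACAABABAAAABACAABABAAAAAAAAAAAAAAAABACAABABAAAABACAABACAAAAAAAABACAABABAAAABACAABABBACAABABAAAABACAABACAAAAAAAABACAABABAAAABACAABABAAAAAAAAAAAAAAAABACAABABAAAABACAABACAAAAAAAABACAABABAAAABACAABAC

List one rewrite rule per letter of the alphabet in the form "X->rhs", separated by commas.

A->AA, B->BAC, C->BAB

  step 1 ⇒ step 2: BACBABBAC ⇒ BAC·AA·BAB·BAC·AA·BAC·BAC·AA·BAB
    A ↦ AA
    B ↦ BAC
    C ↦ BAB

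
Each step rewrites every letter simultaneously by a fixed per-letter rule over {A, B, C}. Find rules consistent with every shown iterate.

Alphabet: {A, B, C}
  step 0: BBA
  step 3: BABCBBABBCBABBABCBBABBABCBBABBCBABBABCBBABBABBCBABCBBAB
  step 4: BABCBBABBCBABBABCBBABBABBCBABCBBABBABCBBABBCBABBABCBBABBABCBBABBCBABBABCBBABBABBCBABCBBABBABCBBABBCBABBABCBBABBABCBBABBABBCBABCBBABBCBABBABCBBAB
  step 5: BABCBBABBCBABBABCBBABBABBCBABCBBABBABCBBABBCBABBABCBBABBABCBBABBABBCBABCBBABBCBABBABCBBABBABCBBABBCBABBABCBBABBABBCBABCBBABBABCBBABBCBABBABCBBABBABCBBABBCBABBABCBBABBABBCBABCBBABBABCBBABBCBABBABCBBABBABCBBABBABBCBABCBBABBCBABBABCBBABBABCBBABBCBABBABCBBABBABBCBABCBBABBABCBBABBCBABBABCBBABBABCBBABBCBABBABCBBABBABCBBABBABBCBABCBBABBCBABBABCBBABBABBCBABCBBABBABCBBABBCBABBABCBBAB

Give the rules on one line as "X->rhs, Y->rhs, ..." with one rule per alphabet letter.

  step 4 ⇒ step 5: BABCBBABBCBABBABCBBABBABBCBABCBBABBABCBBABBCBABBABCBBABBABCBBABBCBABBABCBBABBABBCBABCBBABBABCBBABBCBABBABCBBABBABCBBABBABBCBABCBBABBCBABBABCBBAB ⇒ BAB·CB·BAB·BC·BAB·BAB·CB·BAB·BAB·BC·BAB·CB·BAB·BAB·CB·BAB·BC·BAB·BAB·CB·BAB·BAB·CB·BAB·BAB·BC·BAB·CB·BAB·BC·BAB·BAB·CB·BAB·BAB·CB·BAB·BC·BAB·BAB·CB·BAB·BAB·BC·BAB·CB·BAB·BAB·CB·BAB·BC·BAB·BAB·CB·BAB·BAB·CB·BAB·BC·BAB·BAB·CB·BAB·BAB·BC·BAB·CB·BAB·BAB·CB·BAB·BC·BAB·BAB·CB·BAB·BAB·CB·BAB·BAB·BC·BAB·CB·BAB·BC·BAB·BAB·CB·BAB·BAB·CB·BAB·BC·BAB·BAB·CB·BAB·BAB·BC·BAB·CB·BAB·BAB·CB·BAB·BC·BAB·BAB·CB·BAB·BAB·CB·BAB·BC·BAB·BAB·CB·BAB·BAB·CB·BAB·BAB·BC·BAB·CB·BAB·BC·BAB·BAB·CB·BAB·BAB·BC·BAB·CB·BAB·BAB·CB·BAB·BC·BAB·BAB·CB·BAB
    A ↦ CB
    B ↦ BAB
    C ↦ BC

A->CB, B->BAB, C->BC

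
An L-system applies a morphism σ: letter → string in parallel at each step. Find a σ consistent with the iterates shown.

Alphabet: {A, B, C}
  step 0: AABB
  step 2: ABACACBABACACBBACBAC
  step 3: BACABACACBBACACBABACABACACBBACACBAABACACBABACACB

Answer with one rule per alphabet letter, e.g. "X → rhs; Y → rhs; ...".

  step 2 ⇒ step 3: ABACACBABACACBBACBAC ⇒ BAC·A·BAC·ACB·BAC·ACB·A·BAC·A·BAC·ACB·BAC·ACB·A·A·BAC·ACB·A·BAC·ACB
    A ↦ BAC
    B ↦ A
    C ↦ ACB

A->BAC, B->A, C->ACB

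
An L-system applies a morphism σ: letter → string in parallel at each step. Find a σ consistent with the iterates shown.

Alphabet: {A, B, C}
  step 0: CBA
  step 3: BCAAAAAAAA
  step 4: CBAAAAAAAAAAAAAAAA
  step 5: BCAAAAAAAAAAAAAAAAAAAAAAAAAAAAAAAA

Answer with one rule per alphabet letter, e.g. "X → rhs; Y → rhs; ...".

  step 4 ⇒ step 5: CBAAAAAAAAAAAAAAAA ⇒ B·C·AA·AA·AA·AA·AA·AA·AA·AA·AA·AA·AA·AA·AA·AA·AA·AA
    A ↦ AA
    B ↦ C
    C ↦ B

A->AA, B->C, C->B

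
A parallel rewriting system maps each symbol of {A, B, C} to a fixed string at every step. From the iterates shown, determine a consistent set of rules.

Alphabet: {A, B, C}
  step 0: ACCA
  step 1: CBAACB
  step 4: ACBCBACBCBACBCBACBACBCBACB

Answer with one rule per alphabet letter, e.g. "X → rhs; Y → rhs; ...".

A->CB, B->CB, C->A

  step 0 ⇒ step 1: ACCA ⇒ CB·A·A·CB
    A ↦ CB
    C ↦ A
    B ↦ CB  (constrained at step 1)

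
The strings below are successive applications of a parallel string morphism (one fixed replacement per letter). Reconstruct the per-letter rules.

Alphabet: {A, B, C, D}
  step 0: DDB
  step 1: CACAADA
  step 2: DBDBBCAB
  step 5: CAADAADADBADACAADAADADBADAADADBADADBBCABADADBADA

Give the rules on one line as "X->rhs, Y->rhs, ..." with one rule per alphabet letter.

  step 1 ⇒ step 2: CACAADA ⇒ D·B·D·B·B·CA·B
    A ↦ B
    C ↦ D
    D ↦ CA
  step 0 ⇒ step 1: DDB ⇒ CA·CA·ADA
    B ↦ ADA

A->B, B->ADA, C->D, D->CA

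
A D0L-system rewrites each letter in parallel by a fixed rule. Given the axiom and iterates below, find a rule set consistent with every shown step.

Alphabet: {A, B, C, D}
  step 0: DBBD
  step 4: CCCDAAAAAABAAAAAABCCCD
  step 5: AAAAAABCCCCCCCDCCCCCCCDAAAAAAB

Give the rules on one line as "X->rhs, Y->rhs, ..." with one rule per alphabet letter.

  step 4 ⇒ step 5: CCCDAAAAAABAAAAAABCCCD ⇒ AA·AA·AA·B·C·C·C·C·C·C·CD·C·C·C·C·C·C·CD·AA·AA·AA·B
    A ↦ C
    B ↦ CD
    C ↦ AA
    D ↦ B

A->C, B->CD, C->AA, D->B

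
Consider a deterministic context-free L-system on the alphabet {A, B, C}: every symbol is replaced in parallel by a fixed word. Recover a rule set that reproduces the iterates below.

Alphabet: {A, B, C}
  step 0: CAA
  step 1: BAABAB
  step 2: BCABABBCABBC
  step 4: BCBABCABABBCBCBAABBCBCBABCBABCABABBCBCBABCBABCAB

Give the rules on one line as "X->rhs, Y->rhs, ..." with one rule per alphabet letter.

  step 1 ⇒ step 2: BAABAB ⇒ BC·AB·AB·BC·AB·BC
    A ↦ AB
    B ↦ BC
  step 0 ⇒ step 1: CAA ⇒ BA·AB·AB
    C ↦ BA

A->AB, B->BC, C->BA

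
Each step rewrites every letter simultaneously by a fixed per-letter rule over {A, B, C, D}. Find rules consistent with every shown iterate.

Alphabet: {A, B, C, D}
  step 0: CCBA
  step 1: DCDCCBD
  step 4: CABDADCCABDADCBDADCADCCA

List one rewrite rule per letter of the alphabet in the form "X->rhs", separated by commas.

  step 0 ⇒ step 1: CCBA ⇒ DC·DC·C·BD
    A ↦ BD
    B ↦ C
    C ↦ DC
    D ↦ A  (constrained at step 1)

A->BD, B->C, C->DC, D->A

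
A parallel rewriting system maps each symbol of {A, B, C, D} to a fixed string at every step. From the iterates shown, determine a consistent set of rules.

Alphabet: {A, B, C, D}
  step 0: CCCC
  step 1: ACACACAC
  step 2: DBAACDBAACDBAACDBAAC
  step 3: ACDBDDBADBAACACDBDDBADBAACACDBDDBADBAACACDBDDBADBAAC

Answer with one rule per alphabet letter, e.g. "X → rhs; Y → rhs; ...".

  step 2 ⇒ step 3: DBAACDBAACDBAACDBAAC ⇒ AC·DBD·DBA·DBA·AC·AC·DBD·DBA·DBA·AC·AC·DBD·DBA·DBA·AC·AC·DBD·DBA·DBA·AC
    A ↦ DBA
    B ↦ DBD
    C ↦ AC
    D ↦ AC

A->DBA, B->DBD, C->AC, D->AC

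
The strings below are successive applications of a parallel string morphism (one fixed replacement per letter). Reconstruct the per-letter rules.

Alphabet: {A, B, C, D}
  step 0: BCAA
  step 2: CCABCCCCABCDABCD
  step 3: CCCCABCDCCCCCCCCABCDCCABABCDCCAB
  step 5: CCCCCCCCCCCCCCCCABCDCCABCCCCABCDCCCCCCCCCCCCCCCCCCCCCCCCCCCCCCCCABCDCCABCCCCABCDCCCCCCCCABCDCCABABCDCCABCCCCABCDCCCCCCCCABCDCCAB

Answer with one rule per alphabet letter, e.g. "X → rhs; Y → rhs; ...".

A->AB, B->CD, C->CC, D->AB

  step 2 ⇒ step 3: CCABCCCCABCDABCD ⇒ CC·CC·AB·CD·CC·CC·CC·CC·AB·CD·CC·AB·AB·CD·CC·AB
    A ↦ AB
    B ↦ CD
    C ↦ CC
    D ↦ AB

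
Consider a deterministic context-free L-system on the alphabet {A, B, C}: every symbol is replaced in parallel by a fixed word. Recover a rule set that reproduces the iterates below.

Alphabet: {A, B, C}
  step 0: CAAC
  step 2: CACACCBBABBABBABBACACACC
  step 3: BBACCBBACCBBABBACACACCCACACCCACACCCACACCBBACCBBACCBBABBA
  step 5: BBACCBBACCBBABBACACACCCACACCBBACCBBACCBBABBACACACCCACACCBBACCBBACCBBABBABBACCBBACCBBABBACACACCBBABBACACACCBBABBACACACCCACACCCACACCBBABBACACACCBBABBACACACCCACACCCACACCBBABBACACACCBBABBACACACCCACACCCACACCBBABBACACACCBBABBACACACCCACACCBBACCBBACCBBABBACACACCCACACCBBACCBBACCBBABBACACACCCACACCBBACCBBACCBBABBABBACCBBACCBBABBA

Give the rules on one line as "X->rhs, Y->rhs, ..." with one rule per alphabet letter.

  step 2 ⇒ step 3: CACACCBBABBABBABBACACACC ⇒ BBA·CC·BBA·CC·BBA·BBA·CA·CA·CC·CA·CA·CC·CA·CA·CC·CA·CA·CC·BBA·CC·BBA·CC·BBA·BBA
    A ↦ CC
    B ↦ CA
    C ↦ BBA

A->CC, B->CA, C->BBA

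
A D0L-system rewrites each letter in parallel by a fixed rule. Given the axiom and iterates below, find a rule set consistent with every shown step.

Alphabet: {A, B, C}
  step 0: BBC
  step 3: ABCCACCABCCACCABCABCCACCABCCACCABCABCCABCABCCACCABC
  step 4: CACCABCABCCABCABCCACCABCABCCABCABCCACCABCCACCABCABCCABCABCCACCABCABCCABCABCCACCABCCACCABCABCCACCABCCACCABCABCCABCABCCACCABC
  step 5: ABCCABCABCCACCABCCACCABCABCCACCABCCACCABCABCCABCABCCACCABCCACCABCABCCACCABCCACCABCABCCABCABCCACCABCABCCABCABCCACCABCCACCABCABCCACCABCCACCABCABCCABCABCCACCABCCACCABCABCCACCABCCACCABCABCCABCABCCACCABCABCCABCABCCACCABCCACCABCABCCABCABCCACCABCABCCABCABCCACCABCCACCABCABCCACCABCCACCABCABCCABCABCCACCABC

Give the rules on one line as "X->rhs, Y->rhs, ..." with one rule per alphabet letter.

  step 4 ⇒ step 5: CACCABCABCCABCABCCACCABCABCCABCABCCACCABCCACCABCABCCABCABCCACCABCABCCABCABCCACCABCCACCABCABCCACCABCCACCABCABCCABCABCCACCABC ⇒ ABC·C·ABC·ABC·C·ACC·ABC·C·ACC·ABC·ABC·C·ACC·ABC·C·ACC·ABC·ABC·C·ABC·ABC·C·ACC·ABC·C·ACC·ABC·ABC·C·ACC·ABC·C·ACC·ABC·ABC·C·ABC·ABC·C·ACC·ABC·ABC·C·ABC·ABC·C·ACC·ABC·C·ACC·ABC·ABC·C·ACC·ABC·C·ACC·ABC·ABC·C·ABC·ABC·C·ACC·ABC·C·ACC·ABC·ABC·C·ACC·ABC·C·ACC·ABC·ABC·C·ABC·ABC·C·ACC·ABC·ABC·C·ABC·ABC·C·ACC·ABC·C·ACC·ABC·ABC·C·ABC·ABC·C·ACC·ABC·ABC·C·ABC·ABC·C·ACC·ABC·C·ACC·ABC·ABC·C·ACC·ABC·C·ACC·ABC·ABC·C·ABC·ABC·C·ACC·ABC
    A ↦ C
    B ↦ ACC
    C ↦ ABC

A->C, B->ACC, C->ABC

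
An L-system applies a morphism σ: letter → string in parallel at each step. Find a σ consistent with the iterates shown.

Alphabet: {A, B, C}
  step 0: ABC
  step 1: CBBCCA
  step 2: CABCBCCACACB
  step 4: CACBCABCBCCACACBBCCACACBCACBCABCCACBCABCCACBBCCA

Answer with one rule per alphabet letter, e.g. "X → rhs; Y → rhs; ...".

  step 1 ⇒ step 2: CBBCCA ⇒ CA·BC·BC·CA·CA·CB
    A ↦ CB
    B ↦ BC
    C ↦ CA

A->CB, B->BC, C->CA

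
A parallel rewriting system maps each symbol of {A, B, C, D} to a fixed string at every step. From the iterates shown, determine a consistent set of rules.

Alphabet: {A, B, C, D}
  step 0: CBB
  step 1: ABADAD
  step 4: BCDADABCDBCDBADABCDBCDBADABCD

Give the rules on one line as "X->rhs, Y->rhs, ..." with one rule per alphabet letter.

  step 0 ⇒ step 1: CBB ⇒ AB·AD·AD
    B ↦ AD
    C ↦ AB
    A ↦ B  (constrained at step 1)
    D ↦ CD  (constrained at step 1)

A->B, B->AD, C->AB, D->CD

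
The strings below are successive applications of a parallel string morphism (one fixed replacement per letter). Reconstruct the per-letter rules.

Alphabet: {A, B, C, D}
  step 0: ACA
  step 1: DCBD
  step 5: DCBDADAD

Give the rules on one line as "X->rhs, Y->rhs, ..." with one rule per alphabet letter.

A->D, B->D, C->CB, D->A

  step 0 ⇒ step 1: ACA ⇒ D·CB·D
    A ↦ D
    C ↦ CB
    B ↦ D  (constrained at step 1)
    D ↦ A  (constrained at step 1)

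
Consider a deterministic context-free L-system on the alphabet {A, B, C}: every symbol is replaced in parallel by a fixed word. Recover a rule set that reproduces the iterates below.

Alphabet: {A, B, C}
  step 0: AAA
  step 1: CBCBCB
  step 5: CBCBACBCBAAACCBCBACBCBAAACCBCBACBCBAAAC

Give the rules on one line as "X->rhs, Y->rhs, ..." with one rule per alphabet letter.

  step 0 ⇒ step 1: AAA ⇒ CB·CB·CB
    A ↦ CB
    B ↦ AC  (constrained at step 1)
    C ↦ A  (constrained at step 1)

A->CB, B->AC, C->A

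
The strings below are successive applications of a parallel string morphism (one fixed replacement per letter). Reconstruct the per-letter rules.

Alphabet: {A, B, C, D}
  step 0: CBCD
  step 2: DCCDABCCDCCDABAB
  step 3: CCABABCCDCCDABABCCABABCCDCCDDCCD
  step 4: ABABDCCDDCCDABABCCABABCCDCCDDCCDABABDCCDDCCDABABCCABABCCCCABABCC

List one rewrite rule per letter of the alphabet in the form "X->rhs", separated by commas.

A->DC, B->CD, C->AB, D->CC

  step 3 ⇒ step 4: CCABABCCDCCDABABCCABABCCDCCDDCCD ⇒ AB·AB·DC·CD·DC·CD·AB·AB·CC·AB·AB·CC·DC·CD·DC·CD·AB·AB·DC·CD·DC·CD·AB·AB·CC·AB·AB·CC·CC·AB·AB·CC
    A ↦ DC
    B ↦ CD
    C ↦ AB
    D ↦ CC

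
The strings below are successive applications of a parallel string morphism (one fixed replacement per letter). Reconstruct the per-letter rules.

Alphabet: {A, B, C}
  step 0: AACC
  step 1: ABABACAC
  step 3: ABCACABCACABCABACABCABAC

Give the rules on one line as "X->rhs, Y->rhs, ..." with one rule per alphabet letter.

  step 0 ⇒ step 1: AACC ⇒ AB·AB·AC·AC
    A ↦ AB
    C ↦ AC
    B ↦ C  (constrained at step 1)

A->AB, B->C, C->AC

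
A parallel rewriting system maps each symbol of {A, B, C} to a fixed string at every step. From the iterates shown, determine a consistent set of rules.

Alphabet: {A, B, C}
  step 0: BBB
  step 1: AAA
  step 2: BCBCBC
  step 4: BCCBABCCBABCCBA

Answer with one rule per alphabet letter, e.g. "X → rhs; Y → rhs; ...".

A->BC, B->A, C->CB

  step 1 ⇒ step 2: AAA ⇒ BC·BC·BC
    A ↦ BC
  step 0 ⇒ step 1: BBB ⇒ A·A·A
    B ↦ A
    C ↦ CB  (constrained at step 2)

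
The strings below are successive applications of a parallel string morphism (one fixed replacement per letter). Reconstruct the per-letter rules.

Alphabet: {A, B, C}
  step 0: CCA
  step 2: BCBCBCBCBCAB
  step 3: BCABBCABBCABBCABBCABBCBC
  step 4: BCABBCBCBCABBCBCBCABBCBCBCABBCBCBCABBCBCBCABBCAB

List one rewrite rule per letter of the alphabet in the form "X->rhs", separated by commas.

A->BC, B->BC, C->AB

  step 3 ⇒ step 4: BCABBCABBCABBCABBCABBCBC ⇒ BC·AB·BC·BC·BC·AB·BC·BC·BC·AB·BC·BC·BC·AB·BC·BC·BC·AB·BC·BC·BC·AB·BC·AB
    A ↦ BC
    B ↦ BC
    C ↦ AB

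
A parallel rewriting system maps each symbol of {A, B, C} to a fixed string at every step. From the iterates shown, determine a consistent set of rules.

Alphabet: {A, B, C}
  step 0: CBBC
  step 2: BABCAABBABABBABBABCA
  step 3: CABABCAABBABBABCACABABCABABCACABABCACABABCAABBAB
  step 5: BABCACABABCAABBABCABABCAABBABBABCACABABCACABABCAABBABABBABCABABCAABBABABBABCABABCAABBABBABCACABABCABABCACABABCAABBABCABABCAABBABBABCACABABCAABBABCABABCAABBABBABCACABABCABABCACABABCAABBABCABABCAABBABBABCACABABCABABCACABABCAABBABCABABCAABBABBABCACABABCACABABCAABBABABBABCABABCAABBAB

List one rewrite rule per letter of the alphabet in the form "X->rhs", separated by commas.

  step 2 ⇒ step 3: BABCAABBABABBABBABCA ⇒ CA·BAB·CA·AB·BAB·BAB·CA·CA·BAB·CA·BAB·CA·CA·BAB·CA·CA·BAB·CA·AB·BAB
    A ↦ BAB
    B ↦ CA
    C ↦ AB

A->BAB, B->CA, C->AB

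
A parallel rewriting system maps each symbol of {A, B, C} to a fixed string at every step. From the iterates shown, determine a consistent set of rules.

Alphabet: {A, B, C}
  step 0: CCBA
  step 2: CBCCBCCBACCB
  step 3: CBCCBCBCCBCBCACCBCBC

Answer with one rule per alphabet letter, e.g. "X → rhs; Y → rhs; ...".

  step 2 ⇒ step 3: CBCCBCCBACCB ⇒ CB·C·CB·CB·C·CB·CB·C·AC·CB·CB·C
    A ↦ AC
    B ↦ C
    C ↦ CB

A->AC, B->C, C->CB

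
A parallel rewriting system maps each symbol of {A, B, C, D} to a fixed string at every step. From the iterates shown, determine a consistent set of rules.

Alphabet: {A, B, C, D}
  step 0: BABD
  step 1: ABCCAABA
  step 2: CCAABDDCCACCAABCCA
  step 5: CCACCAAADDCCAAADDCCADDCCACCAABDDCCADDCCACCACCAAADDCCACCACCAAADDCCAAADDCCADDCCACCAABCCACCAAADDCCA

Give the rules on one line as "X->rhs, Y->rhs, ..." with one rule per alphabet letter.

A->CCA, B->AB, C->D, D->A

  step 1 ⇒ step 2: ABCCAABA ⇒ CCA·AB·D·D·CCA·CCA·AB·CCA
    A ↦ CCA
    B ↦ AB
    C ↦ D
  step 0 ⇒ step 1: BABD ⇒ AB·CCA·AB·A
    D ↦ A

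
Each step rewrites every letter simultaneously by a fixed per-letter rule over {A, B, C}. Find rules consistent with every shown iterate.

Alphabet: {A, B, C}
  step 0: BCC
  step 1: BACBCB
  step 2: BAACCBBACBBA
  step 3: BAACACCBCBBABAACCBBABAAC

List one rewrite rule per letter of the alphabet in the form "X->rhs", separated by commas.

  step 2 ⇒ step 3: BAACCBBACBBA ⇒ BA·AC·AC·CB·CB·BA·BA·AC·CB·BA·BA·AC
    A ↦ AC
    B ↦ BA
    C ↦ CB

A->AC, B->BA, C->CB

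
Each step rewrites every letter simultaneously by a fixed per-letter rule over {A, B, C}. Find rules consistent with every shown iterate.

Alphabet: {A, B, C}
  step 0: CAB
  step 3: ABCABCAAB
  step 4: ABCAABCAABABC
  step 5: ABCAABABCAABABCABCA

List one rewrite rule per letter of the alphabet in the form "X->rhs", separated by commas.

  step 4 ⇒ step 5: ABCAABCAABABC ⇒ AB·C·A·AB·AB·C·A·AB·AB·C·AB·C·A
    A ↦ AB
    B ↦ C
    C ↦ A

A->AB, B->C, C->A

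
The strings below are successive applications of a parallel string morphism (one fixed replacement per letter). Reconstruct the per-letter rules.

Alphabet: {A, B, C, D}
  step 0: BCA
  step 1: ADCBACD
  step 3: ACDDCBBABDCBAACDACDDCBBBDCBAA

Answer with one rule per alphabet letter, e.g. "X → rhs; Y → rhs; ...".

A->ACD, B->A, C->DCB, D->B

  step 0 ⇒ step 1: BCA ⇒ A·DCB·ACD
    A ↦ ACD
    B ↦ A
    C ↦ DCB
    D ↦ B  (constrained at step 1)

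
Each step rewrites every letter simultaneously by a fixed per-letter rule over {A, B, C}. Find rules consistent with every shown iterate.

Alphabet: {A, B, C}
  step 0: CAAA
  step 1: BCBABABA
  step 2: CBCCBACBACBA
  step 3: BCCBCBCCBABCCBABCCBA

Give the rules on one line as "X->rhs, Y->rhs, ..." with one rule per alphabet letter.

A->BA, B->C, C->BC

  step 2 ⇒ step 3: CBCCBACBACBA ⇒ BC·C·BC·BC·C·BA·BC·C·BA·BC·C·BA
    A ↦ BA
    B ↦ C
    C ↦ BC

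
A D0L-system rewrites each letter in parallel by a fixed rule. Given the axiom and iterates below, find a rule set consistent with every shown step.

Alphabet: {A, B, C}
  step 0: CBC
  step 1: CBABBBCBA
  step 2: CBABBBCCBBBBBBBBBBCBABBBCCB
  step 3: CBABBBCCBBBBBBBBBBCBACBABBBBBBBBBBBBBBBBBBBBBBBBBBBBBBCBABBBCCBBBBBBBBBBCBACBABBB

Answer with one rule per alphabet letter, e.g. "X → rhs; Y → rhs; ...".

A->CCB, B->BBB, C->CBA

  step 2 ⇒ step 3: CBABBBCCBBBBBBBBBBCBABBBCCB ⇒ CBA·BBB·CCB·BBB·BBB·BBB·CBA·CBA·BBB·BBB·BBB·BBB·BBB·BBB·BBB·BBB·BBB·BBB·CBA·BBB·CCB·BBB·BBB·BBB·CBA·CBA·BBB
    A ↦ CCB
    B ↦ BBB
    C ↦ CBA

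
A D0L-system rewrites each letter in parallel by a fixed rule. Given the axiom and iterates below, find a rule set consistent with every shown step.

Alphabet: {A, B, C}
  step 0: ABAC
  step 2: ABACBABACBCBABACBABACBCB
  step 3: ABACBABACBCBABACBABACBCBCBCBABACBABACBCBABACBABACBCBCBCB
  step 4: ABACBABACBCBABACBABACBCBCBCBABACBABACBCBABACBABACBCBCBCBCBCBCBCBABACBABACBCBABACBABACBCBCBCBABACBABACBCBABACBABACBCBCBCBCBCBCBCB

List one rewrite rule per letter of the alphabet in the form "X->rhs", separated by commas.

A->ABA, B->CB, C->CB

  step 3 ⇒ step 4: ABACBABACBCBABACBABACBCBCBCBABACBABACBCBABACBABACBCBCBCB ⇒ ABA·CB·ABA·CB·CB·ABA·CB·ABA·CB·CB·CB·CB·ABA·CB·ABA·CB·CB·ABA·CB·ABA·CB·CB·CB·CB·CB·CB·CB·CB·ABA·CB·ABA·CB·CB·ABA·CB·ABA·CB·CB·CB·CB·ABA·CB·ABA·CB·CB·ABA·CB·ABA·CB·CB·CB·CB·CB·CB·CB·CB
    A ↦ ABA
    B ↦ CB
    C ↦ CB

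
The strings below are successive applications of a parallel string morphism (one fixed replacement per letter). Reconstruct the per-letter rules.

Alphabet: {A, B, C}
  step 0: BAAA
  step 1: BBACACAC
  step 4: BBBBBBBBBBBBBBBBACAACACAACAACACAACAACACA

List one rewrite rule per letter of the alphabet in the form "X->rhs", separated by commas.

  step 0 ⇒ step 1: BAAA ⇒ BB·AC·AC·AC
    A ↦ AC
    B ↦ BB
    C ↦ A  (constrained at step 1)

A->AC, B->BB, C->A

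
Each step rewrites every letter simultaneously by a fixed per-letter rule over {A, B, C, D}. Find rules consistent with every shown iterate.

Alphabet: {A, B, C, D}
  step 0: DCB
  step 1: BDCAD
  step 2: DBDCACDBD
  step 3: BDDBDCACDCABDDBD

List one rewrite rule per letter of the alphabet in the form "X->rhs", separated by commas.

A->CD, B->D, C->CA, D->BD

  step 2 ⇒ step 3: DBDCACDBD ⇒ BD·D·BD·CA·CD·CA·BD·D·BD
    A ↦ CD
    B ↦ D
    C ↦ CA
    D ↦ BD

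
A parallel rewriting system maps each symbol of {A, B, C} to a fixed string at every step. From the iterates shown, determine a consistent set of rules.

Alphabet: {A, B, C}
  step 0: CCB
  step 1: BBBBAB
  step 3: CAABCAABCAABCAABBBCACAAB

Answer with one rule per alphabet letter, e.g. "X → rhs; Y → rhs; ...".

  step 0 ⇒ step 1: CCB ⇒ BB·BB·AB
    B ↦ AB
    C ↦ BB
    A ↦ CA  (constrained at step 1)

A->CA, B->AB, C->BB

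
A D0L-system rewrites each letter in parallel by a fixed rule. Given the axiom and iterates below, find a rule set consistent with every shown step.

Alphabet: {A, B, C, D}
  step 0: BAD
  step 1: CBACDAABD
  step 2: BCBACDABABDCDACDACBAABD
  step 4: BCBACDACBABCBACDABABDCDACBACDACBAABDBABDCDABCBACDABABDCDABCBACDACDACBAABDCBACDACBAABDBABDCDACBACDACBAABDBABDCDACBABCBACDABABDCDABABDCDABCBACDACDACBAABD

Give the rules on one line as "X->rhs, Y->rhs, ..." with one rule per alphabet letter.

  step 1 ⇒ step 2: CBACDAABD ⇒ B·CBA·CDA·B·ABD·CDA·CDA·CBA·ABD
    A ↦ CDA
    B ↦ CBA
    C ↦ B
    D ↦ ABD

A->CDA, B->CBA, C->B, D->ABD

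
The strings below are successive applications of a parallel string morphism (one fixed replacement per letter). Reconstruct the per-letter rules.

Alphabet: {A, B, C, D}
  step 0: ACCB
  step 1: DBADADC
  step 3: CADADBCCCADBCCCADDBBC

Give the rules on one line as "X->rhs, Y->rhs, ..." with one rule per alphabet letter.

  step 0 ⇒ step 1: ACCB ⇒ DB·AD·AD·C
    A ↦ DB
    B ↦ C
    C ↦ AD
    D ↦ BC  (constrained at step 1)

A->DB, B->C, C->AD, D->BC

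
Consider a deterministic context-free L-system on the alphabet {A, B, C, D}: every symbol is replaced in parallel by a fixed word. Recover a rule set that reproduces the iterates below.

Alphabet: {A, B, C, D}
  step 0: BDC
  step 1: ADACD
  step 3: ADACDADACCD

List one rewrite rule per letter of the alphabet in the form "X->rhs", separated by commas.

A->BD, B->ADA, C->D, D->C

  step 0 ⇒ step 1: BDC ⇒ ADA·C·D
    B ↦ ADA
    C ↦ D
    D ↦ C
    A ↦ BD  (constrained at step 1)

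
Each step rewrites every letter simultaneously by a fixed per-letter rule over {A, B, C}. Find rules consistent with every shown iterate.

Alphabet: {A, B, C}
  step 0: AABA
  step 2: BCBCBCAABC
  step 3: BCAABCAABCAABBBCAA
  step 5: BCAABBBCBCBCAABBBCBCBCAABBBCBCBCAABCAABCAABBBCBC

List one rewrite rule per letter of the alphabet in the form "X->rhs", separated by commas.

  step 2 ⇒ step 3: BCBCBCAABC ⇒ BC·AA·BC·AA·BC·AA·B·B·BC·AA
    A ↦ B
    B ↦ BC
    C ↦ AA

A->B, B->BC, C->AA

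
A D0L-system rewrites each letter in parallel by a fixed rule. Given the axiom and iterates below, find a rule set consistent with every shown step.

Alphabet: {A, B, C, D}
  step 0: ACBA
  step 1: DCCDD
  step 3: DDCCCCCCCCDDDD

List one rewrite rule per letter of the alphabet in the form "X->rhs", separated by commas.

A->D, B->D, C->CC, D->BA

  step 0 ⇒ step 1: ACBA ⇒ D·CC·D·D
    A ↦ D
    B ↦ D
    C ↦ CC
    D ↦ BA  (constrained at step 1)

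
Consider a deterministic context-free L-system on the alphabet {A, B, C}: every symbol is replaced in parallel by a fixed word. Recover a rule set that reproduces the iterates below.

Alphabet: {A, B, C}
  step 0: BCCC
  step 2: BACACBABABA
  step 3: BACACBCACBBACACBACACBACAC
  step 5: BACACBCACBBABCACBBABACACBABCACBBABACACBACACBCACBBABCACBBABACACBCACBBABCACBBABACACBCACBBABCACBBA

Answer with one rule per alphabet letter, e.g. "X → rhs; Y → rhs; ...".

  step 2 ⇒ step 3: BACACBABABA ⇒ BA·CAC·B·CAC·B·BA·CAC·BA·CAC·BA·CAC
    A ↦ CAC
    B ↦ BA
    C ↦ B

A->CAC, B->BA, C->B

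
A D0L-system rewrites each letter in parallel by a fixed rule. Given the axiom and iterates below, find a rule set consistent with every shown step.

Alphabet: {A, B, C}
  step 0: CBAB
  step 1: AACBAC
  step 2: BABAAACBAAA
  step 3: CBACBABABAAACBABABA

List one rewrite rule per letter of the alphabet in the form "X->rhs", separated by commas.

A->BA, B->C, C->AA

  step 2 ⇒ step 3: BABAAACBAAA ⇒ C·BA·C·BA·BA·BA·AA·C·BA·BA·BA
    A ↦ BA
    B ↦ C
    C ↦ AA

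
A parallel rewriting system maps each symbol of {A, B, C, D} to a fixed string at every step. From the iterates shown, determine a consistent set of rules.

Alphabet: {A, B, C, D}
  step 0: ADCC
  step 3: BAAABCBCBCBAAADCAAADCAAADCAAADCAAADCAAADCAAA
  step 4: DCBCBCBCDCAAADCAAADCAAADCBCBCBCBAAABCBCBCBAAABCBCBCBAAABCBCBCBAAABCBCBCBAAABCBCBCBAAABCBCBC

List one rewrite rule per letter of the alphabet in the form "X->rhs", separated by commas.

A->BC, B->DC, C->AAA, D->B

  step 3 ⇒ step 4: BAAABCBCBCBAAADCAAADCAAADCAAADCAAADCAAADCAAA ⇒ DC·BC·BC·BC·DC·AAA·DC·AAA·DC·AAA·DC·BC·BC·BC·B·AAA·BC·BC·BC·B·AAA·BC·BC·BC·B·AAA·BC·BC·BC·B·AAA·BC·BC·BC·B·AAA·BC·BC·BC·B·AAA·BC·BC·BC
    A ↦ BC
    B ↦ DC
    C ↦ AAA
    D ↦ B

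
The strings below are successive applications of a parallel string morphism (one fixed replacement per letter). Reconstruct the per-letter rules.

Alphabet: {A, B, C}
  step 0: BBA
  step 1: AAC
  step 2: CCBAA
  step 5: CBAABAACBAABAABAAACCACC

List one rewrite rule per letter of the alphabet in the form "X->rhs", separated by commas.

A->C, B->A, C->BAA

  step 1 ⇒ step 2: AAC ⇒ C·C·BAA
    A ↦ C
    C ↦ BAA
  step 0 ⇒ step 1: BBA ⇒ A·A·C
    B ↦ A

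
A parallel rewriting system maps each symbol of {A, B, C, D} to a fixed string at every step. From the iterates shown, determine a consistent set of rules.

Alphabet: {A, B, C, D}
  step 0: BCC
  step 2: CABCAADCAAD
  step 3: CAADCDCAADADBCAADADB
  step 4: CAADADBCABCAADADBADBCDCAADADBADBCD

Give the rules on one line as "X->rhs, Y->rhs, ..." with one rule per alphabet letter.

A->AD, B->CD, C->CA, D->B

  step 3 ⇒ step 4: CAADCDCAADADBCAADADB ⇒ CA·AD·AD·B·CA·B·CA·AD·AD·B·AD·B·CD·CA·AD·AD·B·AD·B·CD
    A ↦ AD
    B ↦ CD
    C ↦ CA
    D ↦ B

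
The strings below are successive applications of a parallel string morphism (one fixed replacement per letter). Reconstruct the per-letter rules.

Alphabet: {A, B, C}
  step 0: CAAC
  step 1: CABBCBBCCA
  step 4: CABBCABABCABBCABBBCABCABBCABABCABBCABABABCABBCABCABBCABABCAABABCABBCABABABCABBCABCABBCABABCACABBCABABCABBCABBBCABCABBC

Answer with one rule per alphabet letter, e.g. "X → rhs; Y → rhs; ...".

  step 0 ⇒ step 1: CAAC ⇒ CA·BBC·BBC·CA
    A ↦ BBC
    C ↦ CA
    B ↦ AB  (constrained at step 1)

A->BBC, B->AB, C->CA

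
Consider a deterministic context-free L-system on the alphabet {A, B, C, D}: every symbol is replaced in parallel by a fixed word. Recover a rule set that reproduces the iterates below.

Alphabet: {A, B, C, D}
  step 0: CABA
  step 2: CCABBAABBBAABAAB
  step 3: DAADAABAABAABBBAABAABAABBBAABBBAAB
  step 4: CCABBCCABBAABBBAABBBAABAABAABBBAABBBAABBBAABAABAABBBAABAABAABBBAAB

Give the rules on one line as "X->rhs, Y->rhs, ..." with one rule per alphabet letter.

A->B, B->AAB, C->DAA, D->CCA

  step 3 ⇒ step 4: DAADAABAABAABBBAABAABAABBBAABBBAAB ⇒ CCA·B·B·CCA·B·B·AAB·B·B·AAB·B·B·AAB·AAB·AAB·B·B·AAB·B·B·AAB·B·B·AAB·AAB·AAB·B·B·AAB·AAB·AAB·B·B·AAB
    A ↦ B
    B ↦ AAB
    D ↦ CCA
  step 2 ⇒ step 3: CCABBAABBBAABAAB ⇒ DAA·DAA·B·AAB·AAB·B·B·AAB·AAB·AAB·B·B·AAB·B·B·AAB
    C ↦ DAA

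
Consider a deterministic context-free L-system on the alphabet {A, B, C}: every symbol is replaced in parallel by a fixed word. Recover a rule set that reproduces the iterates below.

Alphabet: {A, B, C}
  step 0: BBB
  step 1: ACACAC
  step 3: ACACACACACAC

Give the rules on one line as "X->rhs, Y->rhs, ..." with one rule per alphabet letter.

A->B, B->AC, C->B

  step 0 ⇒ step 1: BBB ⇒ AC·AC·AC
    B ↦ AC
    A ↦ B  (constrained at step 1)
    C ↦ B  (constrained at step 1)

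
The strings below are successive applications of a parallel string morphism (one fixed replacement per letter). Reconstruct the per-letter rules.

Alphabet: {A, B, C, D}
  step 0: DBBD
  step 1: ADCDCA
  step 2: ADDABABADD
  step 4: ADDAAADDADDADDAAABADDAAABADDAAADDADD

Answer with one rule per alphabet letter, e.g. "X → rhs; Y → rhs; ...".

  step 1 ⇒ step 2: ADCDCA ⇒ ADD·A·B·A·B·ADD
    A ↦ ADD
    C ↦ B
    D ↦ A
  step 0 ⇒ step 1: DBBD ⇒ A·DC·DC·A
    B ↦ DC

A->ADD, B->DC, C->B, D->A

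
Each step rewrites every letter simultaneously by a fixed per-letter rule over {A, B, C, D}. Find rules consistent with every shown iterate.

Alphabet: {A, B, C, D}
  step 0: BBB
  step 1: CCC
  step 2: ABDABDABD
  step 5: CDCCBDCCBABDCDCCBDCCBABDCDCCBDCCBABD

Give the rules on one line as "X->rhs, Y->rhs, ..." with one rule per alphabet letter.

  step 1 ⇒ step 2: CCC ⇒ ABD·ABD·ABD
    C ↦ ABD
    A ↦ DC  (constrained at step 2)
  step 0 ⇒ step 1: BBB ⇒ C·C·C
    B ↦ C
    D ↦ B  (constrained at step 2)

A->DC, B->C, C->ABD, D->B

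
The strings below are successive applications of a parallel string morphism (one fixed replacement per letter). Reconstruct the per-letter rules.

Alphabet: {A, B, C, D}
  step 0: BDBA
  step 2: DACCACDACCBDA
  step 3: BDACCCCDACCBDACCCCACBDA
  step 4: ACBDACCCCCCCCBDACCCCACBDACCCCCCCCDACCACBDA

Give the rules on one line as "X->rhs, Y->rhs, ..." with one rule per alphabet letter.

A->DA, B->AC, C->CC, D->B

  step 3 ⇒ step 4: BDACCCCDACCBDACCCCACBDA ⇒ AC·B·DA·CC·CC·CC·CC·B·DA·CC·CC·AC·B·DA·CC·CC·CC·CC·DA·CC·AC·B·DA
    A ↦ DA
    B ↦ AC
    C ↦ CC
    D ↦ B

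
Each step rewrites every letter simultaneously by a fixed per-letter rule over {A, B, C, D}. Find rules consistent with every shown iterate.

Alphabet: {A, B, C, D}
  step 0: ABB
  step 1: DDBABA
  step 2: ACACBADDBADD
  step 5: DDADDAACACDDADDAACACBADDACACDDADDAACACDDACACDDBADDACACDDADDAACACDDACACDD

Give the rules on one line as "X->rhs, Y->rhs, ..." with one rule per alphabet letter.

  step 1 ⇒ step 2: DDBABA ⇒ AC·AC·BA·DD·BA·DD
    A ↦ DD
    B ↦ BA
    D ↦ AC
    C ↦ A  (constrained at step 2)

A->DD, B->BA, C->A, D->AC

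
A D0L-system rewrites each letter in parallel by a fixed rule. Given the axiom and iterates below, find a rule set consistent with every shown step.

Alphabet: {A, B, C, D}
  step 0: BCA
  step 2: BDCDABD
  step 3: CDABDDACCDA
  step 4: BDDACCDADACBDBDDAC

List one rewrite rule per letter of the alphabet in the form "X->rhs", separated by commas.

A->C, B->C, C->BD, D->DA

  step 3 ⇒ step 4: CDABDDACCDA ⇒ BD·DA·C·C·DA·DA·C·BD·BD·DA·C
    A ↦ C
    B ↦ C
    C ↦ BD
    D ↦ DA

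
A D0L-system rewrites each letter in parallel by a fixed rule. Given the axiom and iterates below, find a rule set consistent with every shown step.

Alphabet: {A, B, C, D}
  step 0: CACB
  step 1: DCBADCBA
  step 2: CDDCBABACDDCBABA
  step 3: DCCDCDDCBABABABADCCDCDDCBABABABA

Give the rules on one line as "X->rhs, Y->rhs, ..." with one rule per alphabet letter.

A->BA, B->BA, C->DC, D->CD

  step 2 ⇒ step 3: CDDCBABACDDCBABA ⇒ DC·CD·CD·DC·BA·BA·BA·BA·DC·CD·CD·DC·BA·BA·BA·BA
    A ↦ BA
    B ↦ BA
    C ↦ DC
    D ↦ CD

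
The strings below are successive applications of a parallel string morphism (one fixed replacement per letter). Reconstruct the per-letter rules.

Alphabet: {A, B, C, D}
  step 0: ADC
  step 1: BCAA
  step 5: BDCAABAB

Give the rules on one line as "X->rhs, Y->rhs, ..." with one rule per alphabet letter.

  step 0 ⇒ step 1: ADC ⇒ B·CA·A
    A ↦ B
    C ↦ A
    D ↦ CA
    B ↦ D  (constrained at step 1)

A->B, B->D, C->A, D->CA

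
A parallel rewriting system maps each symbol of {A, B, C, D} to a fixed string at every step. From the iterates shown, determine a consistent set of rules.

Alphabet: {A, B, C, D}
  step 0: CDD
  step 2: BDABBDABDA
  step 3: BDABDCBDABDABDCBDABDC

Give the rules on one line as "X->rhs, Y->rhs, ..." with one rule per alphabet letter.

A->DC, B->BDA, C->BD, D->B

  step 2 ⇒ step 3: BDABBDABDA ⇒ BDA·B·DC·BDA·BDA·B·DC·BDA·B·DC
    A ↦ DC
    B ↦ BDA
    D ↦ B
    C ↦ BD  (constrained at step 0)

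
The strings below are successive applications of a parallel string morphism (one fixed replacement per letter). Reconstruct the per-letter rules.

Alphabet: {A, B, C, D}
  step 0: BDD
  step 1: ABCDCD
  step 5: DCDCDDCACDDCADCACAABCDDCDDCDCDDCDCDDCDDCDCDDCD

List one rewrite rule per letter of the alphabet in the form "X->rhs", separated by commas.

A->CA, B->AB, C->D, D->CD

  step 0 ⇒ step 1: BDD ⇒ AB·CD·CD
    B ↦ AB
    D ↦ CD
    A ↦ CA  (constrained at step 1)
    C ↦ D  (constrained at step 1)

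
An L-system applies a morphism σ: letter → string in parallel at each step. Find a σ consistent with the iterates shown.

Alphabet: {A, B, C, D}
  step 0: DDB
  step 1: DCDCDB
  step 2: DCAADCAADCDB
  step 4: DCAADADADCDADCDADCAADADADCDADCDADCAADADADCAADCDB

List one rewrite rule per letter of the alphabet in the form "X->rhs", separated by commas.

A->DA, B->DB, C->AA, D->DC

  step 1 ⇒ step 2: DCDCDB ⇒ DC·AA·DC·AA·DC·DB
    B ↦ DB
    C ↦ AA
    D ↦ DC
    A ↦ DA  (constrained at step 2)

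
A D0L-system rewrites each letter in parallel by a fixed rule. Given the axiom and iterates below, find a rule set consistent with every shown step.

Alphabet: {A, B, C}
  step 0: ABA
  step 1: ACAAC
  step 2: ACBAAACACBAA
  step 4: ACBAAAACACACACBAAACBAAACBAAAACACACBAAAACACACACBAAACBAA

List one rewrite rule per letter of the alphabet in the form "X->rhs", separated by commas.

A->AC, B->A, C->BAA

  step 1 ⇒ step 2: ACAAC ⇒ AC·BAA·AC·AC·BAA
    A ↦ AC
    C ↦ BAA
  step 0 ⇒ step 1: ABA ⇒ AC·A·AC
    B ↦ A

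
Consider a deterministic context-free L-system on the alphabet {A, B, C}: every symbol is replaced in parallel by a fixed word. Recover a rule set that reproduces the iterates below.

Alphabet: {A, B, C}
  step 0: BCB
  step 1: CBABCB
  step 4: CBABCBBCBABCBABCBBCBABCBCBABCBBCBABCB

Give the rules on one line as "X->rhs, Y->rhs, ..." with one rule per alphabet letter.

  step 0 ⇒ step 1: BCB ⇒ CB·AB·CB
    B ↦ CB
    C ↦ AB
    A ↦ B  (constrained at step 1)

A->B, B->CB, C->AB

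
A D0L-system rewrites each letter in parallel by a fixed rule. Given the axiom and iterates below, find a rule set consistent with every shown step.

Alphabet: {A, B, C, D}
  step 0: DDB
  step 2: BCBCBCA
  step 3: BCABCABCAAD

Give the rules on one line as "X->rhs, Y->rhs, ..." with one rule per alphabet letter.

  step 2 ⇒ step 3: BCBCBCA ⇒ BC·A·BC·A·BC·A·AD
    A ↦ AD
    B ↦ BC
    C ↦ A
    D ↦ B  (constrained at step 0)

A->AD, B->BC, C->A, D->B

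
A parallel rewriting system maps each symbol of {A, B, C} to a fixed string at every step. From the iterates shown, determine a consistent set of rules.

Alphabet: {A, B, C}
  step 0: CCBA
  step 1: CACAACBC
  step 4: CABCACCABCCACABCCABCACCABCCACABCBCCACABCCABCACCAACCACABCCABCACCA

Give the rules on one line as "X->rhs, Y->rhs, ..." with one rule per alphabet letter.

  step 0 ⇒ step 1: CCBA ⇒ CA·CA·AC·BC
    A ↦ BC
    B ↦ AC
    C ↦ CA

A->BC, B->AC, C->CA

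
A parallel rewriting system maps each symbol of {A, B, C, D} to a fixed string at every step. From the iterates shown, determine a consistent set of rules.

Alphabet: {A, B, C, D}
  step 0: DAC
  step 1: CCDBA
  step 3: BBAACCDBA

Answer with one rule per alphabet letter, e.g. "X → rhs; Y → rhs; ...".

A->B, B->A, C->A, D->CCD

  step 0 ⇒ step 1: DAC ⇒ CCD·B·A
    A ↦ B
    C ↦ A
    D ↦ CCD
    B ↦ A  (constrained at step 1)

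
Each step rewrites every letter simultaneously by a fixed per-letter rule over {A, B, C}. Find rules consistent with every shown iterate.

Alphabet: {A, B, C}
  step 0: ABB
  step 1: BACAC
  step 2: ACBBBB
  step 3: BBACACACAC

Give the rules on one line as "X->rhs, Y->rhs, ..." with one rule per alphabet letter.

  step 2 ⇒ step 3: ACBBBB ⇒ B·B·AC·AC·AC·AC
    A ↦ B
    B ↦ AC
    C ↦ B

A->B, B->AC, C->B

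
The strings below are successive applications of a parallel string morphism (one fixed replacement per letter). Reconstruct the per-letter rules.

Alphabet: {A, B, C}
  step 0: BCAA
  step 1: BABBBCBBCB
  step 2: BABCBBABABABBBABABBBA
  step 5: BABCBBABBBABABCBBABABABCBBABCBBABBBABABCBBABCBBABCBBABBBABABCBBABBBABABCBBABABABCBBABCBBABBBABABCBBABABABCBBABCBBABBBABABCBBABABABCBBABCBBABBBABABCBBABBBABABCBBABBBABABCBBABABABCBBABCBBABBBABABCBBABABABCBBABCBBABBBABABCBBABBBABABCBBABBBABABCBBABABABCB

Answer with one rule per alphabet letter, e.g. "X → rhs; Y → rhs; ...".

  step 1 ⇒ step 2: BABBBCBBCB ⇒ BA·BCB·BA·BA·BA·BB·BA·BA·BB·BA
    A ↦ BCB
    B ↦ BA
    C ↦ BB

A->BCB, B->BA, C->BB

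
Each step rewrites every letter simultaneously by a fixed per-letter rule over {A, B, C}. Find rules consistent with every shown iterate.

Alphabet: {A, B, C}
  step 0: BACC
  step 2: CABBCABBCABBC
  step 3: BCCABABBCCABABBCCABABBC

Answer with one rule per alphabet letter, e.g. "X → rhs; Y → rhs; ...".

A->C, B->AB, C->BC

  step 2 ⇒ step 3: CABBCABBCABBC ⇒ BC·C·AB·AB·BC·C·AB·AB·BC·C·AB·AB·BC
    A ↦ C
    B ↦ AB
    C ↦ BC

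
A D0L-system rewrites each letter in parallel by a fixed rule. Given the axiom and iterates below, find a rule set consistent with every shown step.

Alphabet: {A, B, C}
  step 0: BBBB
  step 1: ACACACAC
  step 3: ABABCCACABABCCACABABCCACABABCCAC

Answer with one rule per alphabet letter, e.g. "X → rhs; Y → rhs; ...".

A->CC, B->AC, C->AB

  step 0 ⇒ step 1: BBBB ⇒ AC·AC·AC·AC
    B ↦ AC
    A ↦ CC  (constrained at step 1)
    C ↦ AB  (constrained at step 1)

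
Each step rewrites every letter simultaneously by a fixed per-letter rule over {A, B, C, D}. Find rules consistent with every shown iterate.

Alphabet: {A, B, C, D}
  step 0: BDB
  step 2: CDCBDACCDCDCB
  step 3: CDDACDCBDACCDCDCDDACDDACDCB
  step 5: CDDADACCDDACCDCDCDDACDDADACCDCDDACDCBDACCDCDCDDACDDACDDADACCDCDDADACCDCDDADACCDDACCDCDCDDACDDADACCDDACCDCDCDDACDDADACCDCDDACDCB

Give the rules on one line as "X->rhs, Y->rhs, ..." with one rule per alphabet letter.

  step 2 ⇒ step 3: CDCBDACCDCDCB ⇒ CD·DA·CD·CB·DA·CCD·CD·CD·DA·CD·DA·CD·CB
    A ↦ CCD
    B ↦ CB
    C ↦ CD
    D ↦ DA

A->CCD, B->CB, C->CD, D->DA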